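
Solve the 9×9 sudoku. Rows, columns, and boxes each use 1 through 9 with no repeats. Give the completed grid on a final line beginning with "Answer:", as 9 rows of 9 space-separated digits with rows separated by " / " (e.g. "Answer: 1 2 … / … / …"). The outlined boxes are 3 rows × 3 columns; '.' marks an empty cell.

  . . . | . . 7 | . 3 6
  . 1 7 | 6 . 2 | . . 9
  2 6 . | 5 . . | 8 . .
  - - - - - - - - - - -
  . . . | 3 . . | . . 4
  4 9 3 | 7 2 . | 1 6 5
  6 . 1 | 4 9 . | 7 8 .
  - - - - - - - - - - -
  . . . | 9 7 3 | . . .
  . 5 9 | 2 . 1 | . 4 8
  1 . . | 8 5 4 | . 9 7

Step 1. [r6c2∈{2}] nothing but 2 survives at r6c2, so r6c2=2.
Step 2. [r7c1∈{8}] r7c1 has the single candidate 8 ⇒ r7c1=8.
Step 3. [r7c9∈{1,2}] 2 has one home in col 9: r7c9 ⇒ r7c9=2.
Step 4. [r4c5∈{1,6,8}] across row 4, 1 lands solely at r4c5, so r4c5=1.
Step 5. [r3c3∈{4}] r3c3 has the single candidate 4, so r3c3=4.
Step 6. [r2c8∈{5}] r2c8's peers cover all but 5 ⇒ r2c8=5.
Step 7. [r1c2∈{8}] r1c2 has the single candidate 8. So r1c2=8.
Step 8. [r4c3∈{5,8}] in col 3, 8 fits only at r4c3. So r4c3=8.
Step 9. [r4c1∈{5,7}] 5 has one home in box 4: r4c1 ⇒ r4c1=5.
Step 10. [r2c5∈{3,4,8}] across row 2, 8 lands solely at r2c5 ⇒ r2c5=8.
Step 11. [r1c7∈{2,4}] row 1 places 2 nowhere but r1c7, so r1c7=2.
Step 12. [r7c3∈{6}] r7c3 has the single candidate 6, so r7c3=6.
Step 13. [r9c2∈{3}] r9c2's peers cover all but 3 ⇒ r9c2=3.
Step 14. [r8c7∈{3,6}] 3 has one home in row 8: r8c7, so r8c7=3.
Step 15. [r7c8∈{1}] only 1 remains possible at r7c8. So r7c8=1.
Step 16. [r7c2∈{4}] r7c2 is down to just 4, so r7c2=4.
Step 17. [r1c1∈{9}] only 9 remains possible at r1c1, so r1c1=9.
Step 18. [r8c5∈{6}] only 6 remains possible at r8c5, so r8c5=6.
Step 19. [r7c7∈{5}] r7c7's peers cover all but 5 ⇒ r7c7=5.
Step 20. [r4c7∈{9}] nothing but 9 survives at r4c7. So r4c7=9.
Step 21. [r6c9∈{3}] only 3 remains possible at r6c9 ⇒ r6c9=3.
Step 22. [r8c1∈{7}] nothing but 7 survives at r8c1 ⇒ r8c1=7.
Step 23. [r4c6∈{6}] r4c6 is down to just 6 ⇒ r4c6=6.
Step 24. [r1c5∈{4}] r1c5 is down to just 4 ⇒ r1c5=4.
Step 25. [r1c3∈{5}] nothing but 5 survives at r1c3. So r1c3=5.
Step 26. [r3c5∈{3}] r3c5's peers cover all but 3. So r3c5=3.
Step 27. [r9c7∈{6}] r9c7's peers cover all but 6, so r9c7=6.
Step 28. [r2c1∈{3}] r2c1's peers cover all but 3. So r2c1=3.
Step 29. [r4c2∈{7}] nothing but 7 survives at r4c2, so r4c2=7.
Step 30. [r2c7∈{4}] nothing but 4 survives at r2c7. So r2c7=4.
Step 31. [r3c6∈{9}] only 9 remains possible at r3c6. So r3c6=9.
Step 32. [r9c3∈{2}] r9c3 has the single candidate 2. So r9c3=2.
Step 33. [r4c8∈{2}] r4c8 is down to just 2, so r4c8=2.
Step 34. [r3c9∈{1}] only 1 remains possible at r3c9 ⇒ r3c9=1.
Step 35. [r1c4∈{1}] r1c4 is down to just 1 ⇒ r1c4=1.
Step 36. [r6c6∈{5}] nothing but 5 survives at r6c6, so r6c6=5.
Step 37. [r5c6∈{8}] only 8 remains possible at r5c6. So r5c6=8.
Step 38. [r3c8∈{7}] nothing but 7 survives at r3c8 ⇒ r3c8=7.

Answer: 9 8 5 1 4 7 2 3 6 / 3 1 7 6 8 2 4 5 9 / 2 6 4 5 3 9 8 7 1 / 5 7 8 3 1 6 9 2 4 / 4 9 3 7 2 8 1 6 5 / 6 2 1 4 9 5 7 8 3 / 8 4 6 9 7 3 5 1 2 / 7 5 9 2 6 1 3 4 8 / 1 3 2 8 5 4 6 9 7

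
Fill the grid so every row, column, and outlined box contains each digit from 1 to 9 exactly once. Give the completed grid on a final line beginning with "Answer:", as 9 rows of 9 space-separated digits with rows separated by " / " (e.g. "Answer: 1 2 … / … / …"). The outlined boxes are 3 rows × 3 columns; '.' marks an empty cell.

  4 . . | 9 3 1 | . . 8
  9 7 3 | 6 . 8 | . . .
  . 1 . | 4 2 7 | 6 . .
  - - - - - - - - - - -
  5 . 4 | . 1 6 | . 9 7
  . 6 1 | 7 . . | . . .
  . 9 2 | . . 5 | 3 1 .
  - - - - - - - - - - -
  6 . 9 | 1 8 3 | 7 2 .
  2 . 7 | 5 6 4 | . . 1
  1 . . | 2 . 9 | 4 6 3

Step 1. [r4c7∈{2,8}] r4c7 is the only open cell in row 4 admitting 2, so r4c7=2.
Step 2. [r1c7∈{5}] nothing but 5 survives at r1c7. So r1c7=5.
Step 3. [r5c8∈{4,5,8}] col 8 places 5 nowhere but r5c8, so r5c8=5.
Step 4. [r3c1∈{8}] only 8 remains possible at r3c1 ⇒ r3c1=8.
Step 5. [r4c2∈{3,8}] 8 has one home in box 4: r4c2, so r4c2=8.
Step 6. [r5c9∈{4}] only 4 remains possible at r5c9, so r5c9=4.
Step 7. [r9c2∈{5}] r9c2 is down to just 5. So r9c2=5.
Step 8. [r8c8∈{8}] r8c8's peers cover all but 8 ⇒ r8c8=8.
Step 9. [r3c8∈{3}] r3c8 is down to just 3, so r3c8=3.
Step 10. [r6c5∈{4}] r6c5 has the single candidate 4. So r6c5=4.
Step 11. [r2c5∈{5}] only 5 remains possible at r2c5. So r2c5=5.
Step 12. [r9c5∈{7}] r9c5's peers cover all but 7 ⇒ r9c5=7.
Step 13. [r8c2∈{3}] only 3 remains possible at r8c2. So r8c2=3.
Step 14. [r5c1∈{3}] r5c1 has the single candidate 3, so r5c1=3.
Step 15. [r1c3∈{6}] r1c3 has the single candidate 6 ⇒ r1c3=6.
Step 16. [r2c7∈{1}] r2c7 is down to just 1 ⇒ r2c7=1.
Step 17. [r3c3∈{5}] r3c3 has the single candidate 5. So r3c3=5.
Step 18. [r9c3∈{8}] only 8 remains possible at r9c3, so r9c3=8.
Step 19. [r7c2∈{4}] only 4 remains possible at r7c2, so r7c2=4.
Step 20. [r8c7∈{9}] only 9 remains possible at r8c7 ⇒ r8c7=9.
Step 21. [r3c9∈{9}] r3c9's peers cover all but 9 ⇒ r3c9=9.
Step 22. [r6c9∈{6}] r6c9's peers cover all but 6, so r6c9=6.
Step 23. [r6c4∈{8}] r6c4 has the single candidate 8, so r6c4=8.
Step 24. [r6c1∈{7}] only 7 remains possible at r6c1 ⇒ r6c1=7.
Step 25. [r5c6∈{2}] nothing but 2 survives at r5c6 ⇒ r5c6=2.
Step 26. [r5c5∈{9}] only 9 remains possible at r5c5 ⇒ r5c5=9.
Step 27. [r1c8∈{7}] r1c8 has the single candidate 7 ⇒ r1c8=7.
Step 28. [r1c2∈{2}] only 2 remains possible at r1c2 ⇒ r1c2=2.
Step 29. [r2c9∈{2}] r2c9 is down to just 2 ⇒ r2c9=2.
Step 30. [r4c4∈{3}] only 3 remains possible at r4c4 ⇒ r4c4=3.
Step 31. [r5c7∈{8}] r5c7 is down to just 8. So r5c7=8.
Step 32. [r2c8∈{4}] r2c8 is down to just 4. So r2c8=4.
Step 33. [r7c9∈{5}] only 5 remains possible at r7c9. So r7c9=5.

Answer: 4 2 6 9 3 1 5 7 8 / 9 7 3 6 5 8 1 4 2 / 8 1 5 4 2 7 6 3 9 / 5 8 4 3 1 6 2 9 7 / 3 6 1 7 9 2 8 5 4 / 7 9 2 8 4 5 3 1 6 / 6 4 9 1 8 3 7 2 5 / 2 3 7 5 6 4 9 8 1 / 1 5 8 2 7 9 4 6 3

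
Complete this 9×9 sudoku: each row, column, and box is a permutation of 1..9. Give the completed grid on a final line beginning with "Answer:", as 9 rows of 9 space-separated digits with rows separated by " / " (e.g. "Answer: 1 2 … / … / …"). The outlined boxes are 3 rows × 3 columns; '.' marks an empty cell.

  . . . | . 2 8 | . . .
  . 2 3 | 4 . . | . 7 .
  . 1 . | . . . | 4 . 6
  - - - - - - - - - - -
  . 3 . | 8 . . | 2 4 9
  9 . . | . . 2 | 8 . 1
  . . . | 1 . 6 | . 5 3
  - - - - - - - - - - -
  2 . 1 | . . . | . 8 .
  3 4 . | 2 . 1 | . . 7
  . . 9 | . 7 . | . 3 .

Step 1. [r4c5∈{5}] only 5 remains possible at r4c5 ⇒ r4c5=5.
Step 2. [r1c9∈{5}] only 5 remains possible at r1c9 ⇒ r1c9=5.
Step 3. [r1c2∈{6,7,9}] across col 2, 9 lands solely at r1c2 ⇒ r1c2=9.
Step 4. [r6c5∈{4,9}] r6c5 is the only open cell in row 6 admitting 9. So r6c5=9.
Step 5. [r3c5∈{3}] r3c5's peers cover all but 3 ⇒ r3c5=3.
Step 6. [r7c2∈{5,6,7}] across row 7, 7 lands solely at r7c2, so r7c2=7.
Step 7. [r9c7∈{1,5,6}] r9c7 is the only open cell in row 9 admitting 1 ⇒ r9c7=1.
Step 8. [r7c6∈{3,4,5,9}] across col 6, 3 lands solely at r7c6 ⇒ r7c6=3.
Step 9. [r4c6∈{7}] nothing but 7 survives at r4c6, so r4c6=7.
Step 10. [r5c3∈{4,5,6,7}] row 5 places 7 nowhere but r5c3 ⇒ r5c3=7.
Step 11. [r2c7∈{9}] nothing but 9 survives at r2c7 ⇒ r2c7=9.
Step 12. [r2c6∈{5}] r2c6 has the single candidate 5 ⇒ r2c6=5.
Step 13. [r4c3∈{6}] r4c3 has the single candidate 6. So r4c3=6.
Step 14. [r9c2∈{5,6,8}] in col 2, 6 fits only at r9c2. So r9c2=6.
Step 15. [r9c1∈{5,8}] 8 has one home in row 9: r9c1, so r9c1=8.
Step 16. [r7c4∈{5,6,9}] in row 7, 9 fits only at r7c4 ⇒ r7c4=9.
Step 17. [r1c4∈{6,7}] across col 4, 6 lands solely at r1c4. So r1c4=6.
Step 18. [r7c9∈{4}] r7c9 has the single candidate 4. So r7c9=4.
Step 19. [r7c7∈{5,6}] in row 7, 5 fits only at r7c7. So r7c7=5.
Step 20. [r3c1∈{5,7}] r3c1 is the only open cell in col 1 admitting 5. So r3c1=5.
Step 21. [r6c3∈{2,4,8}] in row 6, 2 fits only at r6c3. So r6c3=2.
Step 22. [r8c7∈{6}] only 6 remains possible at r8c7, so r8c7=6.
Step 23. [r1c1∈{4,7}] in row 1, 7 fits only at r1c1 ⇒ r1c1=7.
Step 24. [r5c4∈{3}] only 3 remains possible at r5c4 ⇒ r5c4=3.
Step 25. [r1c8∈{1}] r1c8 is down to just 1, so r1c8=1.
Step 26. [r6c7∈{7}] r6c7 has the single candidate 7. So r6c7=7.
Step 27. [r5c5∈{4}] only 4 remains possible at r5c5. So r5c5=4.
Step 28. [r6c1∈{4}] r6c1 has the single candidate 4, so r6c1=4.
Step 29. [r8c5∈{8}] r8c5's peers cover all but 8. So r8c5=8.
Step 30. [r9c9∈{2}] r9c9 has the single candidate 2. So r9c9=2.
Step 31. [r6c2∈{8}] only 8 remains possible at r6c2 ⇒ r6c2=8.
Step 32. [r2c1∈{6}] r2c1 has the single candidate 6. So r2c1=6.
Step 33. [r3c4∈{7}] nothing but 7 survives at r3c4, so r3c4=7.
Step 34. [r3c8∈{2}] only 2 remains possible at r3c8, so r3c8=2.
Step 35. [r2c9∈{8}] r2c9's peers cover all but 8. So r2c9=8.
Step 36. [r9c4∈{5}] r9c4 is down to just 5, so r9c4=5.
Step 37. [r3c6∈{9}] r3c6's peers cover all but 9, so r3c6=9.
Step 38. [r2c5∈{1}] r2c5 is down to just 1. So r2c5=1.
Step 39. [r5c2∈{5}] only 5 remains possible at r5c2, so r5c2=5.
Step 40. [r1c3∈{4}] r1c3 has the single candidate 4. So r1c3=4.
Step 41. [r3c3∈{8}] r3c3 is down to just 8. So r3c3=8.
Step 42. [r4c1∈{1}] r4c1 has the single candidate 1, so r4c1=1.
Step 43. [r1c7∈{3}] r1c7's peers cover all but 3. So r1c7=3.
Step 44. [r9c6∈{4}] nothing but 4 survives at r9c6, so r9c6=4.
Step 45. [r7c5∈{6}] r7c5's peers cover all but 6, so r7c5=6.
Step 46. [r5c8∈{6}] only 6 remains possible at r5c8, so r5c8=6.
Step 47. [r8c8∈{9}] nothing but 9 survives at r8c8 ⇒ r8c8=9.
Step 48. [r8c3∈{5}] r8c3's peers cover all but 5. So r8c3=5.

Answer: 7 9 4 6 2 8 3 1 5 / 6 2 3 4 1 5 9 7 8 / 5 1 8 7 3 9 4 2 6 / 1 3 6 8 5 7 2 4 9 / 9 5 7 3 4 2 8 6 1 / 4 8 2 1 9 6 7 5 3 / 2 7 1 9 6 3 5 8 4 / 3 4 5 2 8 1 6 9 7 / 8 6 9 5 7 4 1 3 2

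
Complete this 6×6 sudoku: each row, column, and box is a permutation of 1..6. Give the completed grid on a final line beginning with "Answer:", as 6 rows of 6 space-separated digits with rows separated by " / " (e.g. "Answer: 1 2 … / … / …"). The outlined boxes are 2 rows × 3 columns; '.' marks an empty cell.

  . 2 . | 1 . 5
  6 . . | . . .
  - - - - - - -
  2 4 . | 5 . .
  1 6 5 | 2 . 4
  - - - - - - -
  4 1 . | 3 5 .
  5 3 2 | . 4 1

Step 1. [r4c5∈{3}] r4c5's peers cover all but 3. So r4c5=3.
Step 2. [r1c1∈{3}] r1c1's peers cover all but 3, so r1c1=3.
Step 3. [r5c6∈{2,6}] across row 5, 2 lands solely at r5c6, so r5c6=2.
Step 4. [r2c3∈{1,4}] in row 2, 1 fits only at r2c3 ⇒ r2c3=1.
Step 5. [r3c6∈{6}] r3c6's peers cover all but 6, so r3c6=6.
Step 6. [r2c6∈{3}] r2c6 has the single candidate 3, so r2c6=3.
Step 7. [r1c5∈{6}] only 6 remains possible at r1c5, so r1c5=6.
Step 8. [r1c3∈{4}] only 4 remains possible at r1c3 ⇒ r1c3=4.
Step 9. [r2c4∈{4}] r2c4 has the single candidate 4, so r2c4=4.
Step 10. [r5c3∈{6}] r5c3's peers cover all but 6. So r5c3=6.
Step 11. [r3c3∈{3}] r3c3 is down to just 3. So r3c3=3.
Step 12. [r6c4∈{6}] nothing but 6 survives at r6c4, so r6c4=6.
Step 13. [r2c5∈{2}] r2c5 is down to just 2. So r2c5=2.
Step 14. [r3c5∈{1}] r3c5's peers cover all but 1 ⇒ r3c5=1.
Step 15. [r2c2∈{5}] r2c2 is down to just 5 ⇒ r2c2=5.

Answer: 3 2 4 1 6 5 / 6 5 1 4 2 3 / 2 4 3 5 1 6 / 1 6 5 2 3 4 / 4 1 6 3 5 2 / 5 3 2 6 4 1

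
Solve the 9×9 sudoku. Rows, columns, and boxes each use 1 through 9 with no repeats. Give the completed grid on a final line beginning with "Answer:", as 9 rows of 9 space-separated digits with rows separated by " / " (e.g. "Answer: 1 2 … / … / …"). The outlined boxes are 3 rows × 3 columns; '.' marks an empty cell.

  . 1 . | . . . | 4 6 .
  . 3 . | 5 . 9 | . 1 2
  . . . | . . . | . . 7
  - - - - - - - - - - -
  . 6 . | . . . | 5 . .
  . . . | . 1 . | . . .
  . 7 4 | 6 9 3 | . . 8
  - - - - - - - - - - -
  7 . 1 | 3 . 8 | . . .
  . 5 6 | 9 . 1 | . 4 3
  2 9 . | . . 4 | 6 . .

Step 1. [r8c1∈{8}] r8c1's peers cover all but 8. So r8c1=8.
Step 2. [r9c4∈{7}] nothing but 7 survives at r9c4. So r9c4=7.
Step 3. [r8c5∈{2}] r8c5 has the single candidate 2. So r8c5=2.
Step 4. [r6c8∈{2}] only 2 remains possible at r6c8 ⇒ r6c8=2.
Step 5. [r6c1∈{1,5}] row 6 places 5 nowhere but r6c1, so r6c1=5.
Step 6. [r1c1∈{9}] r1c1's peers cover all but 9. So r1c1=9.
Step 7. [r5c1∈{3}] only 3 remains possible at r5c1, so r5c1=3.
Step 8. [r3c7∈{3,8,9}] r3c7 is the only open cell in col 7 admitting 3. So r3c7=3.
Step 9. [r3c8∈{5,8,9}] across row 3, 9 lands solely at r3c8 ⇒ r3c8=9.
Step 10. [r7c8∈{5}] nothing but 5 survives at r7c8, so r7c8=5.
Step 11. [r3c6∈{2,6}] 6 has one home in col 6: r3c6 ⇒ r3c6=6.
Step 12. [r3c1∈{4}] r3c1 has the single candidate 4 ⇒ r3c1=4.
Step 13. [r3c5∈{8}] r3c5 has the single candidate 8 ⇒ r3c5=8.
Step 14. [r1c3∈{2,5,7,8}] r1c3 is the only open cell in row 1 admitting 8. So r1c3=8.
Step 15. [r1c4∈{2}] r1c4 has the single candidate 2. So r1c4=2.
Step 16. [r1c6∈{7}] only 7 remains possible at r1c6, so r1c6=7.
Step 17. [r7c9∈{9}] r7c9's peers cover all but 9, so r7c9=9.
Step 18. [r4c6∈{2}] nothing but 2 survives at r4c6. So r4c6=2.
Step 19. [r3c2∈{2}] r3c2 is down to just 2, so r3c2=2.
Step 20. [r5c7∈{7,9}] r5c7 is the only open cell in col 7 admitting 9 ⇒ r5c7=9.
Step 21. [r4c5∈{4,7}] r4c5 is the only open cell in col 5 admitting 7, so r4c5=7.
Step 22. [r4c4∈{4,8}] in row 4, 8 fits only at r4c4 ⇒ r4c4=8.
Step 23. [r4c9∈{1,4}] across row 4, 4 lands solely at r4c9 ⇒ r4c9=4.
Step 24. [r9c8∈{8}] nothing but 8 survives at r9c8, so r9c8=8.
Step 25. [r3c3∈{5}] r3c3 has the single candidate 5, so r3c3=5.
Step 26. [r1c9∈{5}] r1c9's peers cover all but 5 ⇒ r1c9=5.
Step 27. [r5c9∈{6}] r5c9's peers cover all but 6 ⇒ r5c9=6.
Step 28. [r4c1∈{1}] r4c1 has the single candidate 1 ⇒ r4c1=1.
Step 29. [r5c3∈{2}] nothing but 2 survives at r5c3. So r5c3=2.
Step 30. [r4c8∈{3}] only 3 remains possible at r4c8. So r4c8=3.
Step 31. [r7c7∈{2}] r7c7's peers cover all but 2, so r7c7=2.
Step 32. [r3c4∈{1}] nothing but 1 survives at r3c4. So r3c4=1.
Step 33. [r5c6∈{5}] r5c6 is down to just 5 ⇒ r5c6=5.
Step 34. [r9c5∈{5}] r9c5 has the single candidate 5, so r9c5=5.
Step 35. [r5c2∈{8}] r5c2 has the single candidate 8. So r5c2=8.
Step 36. [r2c7∈{8}] r2c7 is down to just 8 ⇒ r2c7=8.
Step 37. [r4c3∈{9}] r4c3 has the single candidate 9 ⇒ r4c3=9.
Step 38. [r6c7∈{1}] only 1 remains possible at r6c7 ⇒ r6c7=1.
Step 39. [r2c5∈{4}] r2c5 is down to just 4, so r2c5=4.
Step 40. [r2c3∈{7}] r2c3 has the single candidate 7 ⇒ r2c3=7.
Step 41. [r5c4∈{4}] nothing but 4 survives at r5c4. So r5c4=4.
Step 42. [r8c7∈{7}] r8c7's peers cover all but 7, so r8c7=7.
Step 43. [r7c5∈{6}] only 6 remains possible at r7c5, so r7c5=6.
Step 44. [r1c5∈{3}] nothing but 3 survives at r1c5, so r1c5=3.
Step 45. [r5c8∈{7}] only 7 remains possible at r5c8, so r5c8=7.
Step 46. [r9c9∈{1}] r9c9 is down to just 1, so r9c9=1.
Step 47. [r2c1∈{6}] r2c1 is down to just 6 ⇒ r2c1=6.
Step 48. [r9c3∈{3}] r9c3's peers cover all but 3 ⇒ r9c3=3.
Step 49. [r7c2∈{4}] only 4 remains possible at r7c2, so r7c2=4.

Answer: 9 1 8 2 3 7 4 6 5 / 6 3 7 5 4 9 8 1 2 / 4 2 5 1 8 6 3 9 7 / 1 6 9 8 7 2 5 3 4 / 3 8 2 4 1 5 9 7 6 / 5 7 4 6 9 3 1 2 8 / 7 4 1 3 6 8 2 5 9 / 8 5 6 9 2 1 7 4 3 / 2 9 3 7 5 4 6 8 1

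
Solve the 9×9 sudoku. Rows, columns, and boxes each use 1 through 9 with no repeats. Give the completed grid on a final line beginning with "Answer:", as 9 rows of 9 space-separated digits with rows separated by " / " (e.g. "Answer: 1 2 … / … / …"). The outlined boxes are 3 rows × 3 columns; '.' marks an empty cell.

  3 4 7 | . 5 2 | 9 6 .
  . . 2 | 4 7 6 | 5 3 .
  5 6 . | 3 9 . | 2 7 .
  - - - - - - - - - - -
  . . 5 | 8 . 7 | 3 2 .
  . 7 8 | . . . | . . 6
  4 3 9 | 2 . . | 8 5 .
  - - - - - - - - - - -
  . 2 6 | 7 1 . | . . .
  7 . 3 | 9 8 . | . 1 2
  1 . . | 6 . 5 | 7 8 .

Step 1. [r7c7∈{4}] r7c7 has the single candidate 4 ⇒ r7c7=4.
Step 2. [r4c9∈{1,4,9}] in row 4, 9 fits only at r4c9, so r4c9=9.
Step 3. [r2c2∈{1,8,9}] in col 2, 8 fits only at r2c2, so r2c2=8.
Step 4. [r6c6∈{1}] only 1 remains possible at r6c6. So r6c6=1.
Step 5. [r4c5∈{4,6}] row 4 places 4 nowhere but r4c5. So r4c5=4.
Step 6. [r7c6∈{3}] only 3 remains possible at r7c6. So r7c6=3.
Step 7. [r3c9∈{1,4,8}] 4 has one home in row 3: r3c9. So r3c9=4.
Step 8. [r7c8∈{9}] only 9 remains possible at r7c8, so r7c8=9.
Step 9. [r1c4∈{1}] r1c4 has the single candidate 1 ⇒ r1c4=1.
Step 10. [r2c9∈{1}] r2c9 is down to just 1 ⇒ r2c9=1.
Step 11. [r5c1∈{2}] r5c1's peers cover all but 2, so r5c1=2.
Step 12. [r3c3∈{1}] r3c3 has the single candidate 1. So r3c3=1.
Step 13. [r2c1∈{9}] nothing but 9 survives at r2c1, so r2c1=9.
Step 14. [r4c1∈{6}] r4c1 has the single candidate 6, so r4c1=6.
Step 15. [r1c9∈{8}] r1c9's peers cover all but 8. So r1c9=8.
Step 16. [r9c5∈{2}] r9c5's peers cover all but 2, so r9c5=2.
Step 17. [r8c6∈{4}] r8c6 has the single candidate 4, so r8c6=4.
Step 18. [r5c8∈{4}] r5c8's peers cover all but 4 ⇒ r5c8=4.
Step 19. [r3c6∈{8}] nothing but 8 survives at r3c6, so r3c6=8.
Step 20. [r9c3∈{4}] r9c3's peers cover all but 4 ⇒ r9c3=4.
Step 21. [r8c7∈{6}] r8c7 is down to just 6, so r8c7=6.
Step 22. [r7c9∈{5}] only 5 remains possible at r7c9 ⇒ r7c9=5.
Step 23. [r9c2∈{9}] r9c2's peers cover all but 9, so r9c2=9.
Step 24. [r8c2∈{5}] nothing but 5 survives at r8c2 ⇒ r8c2=5.
Step 25. [r9c9∈{3}] r9c9 has the single candidate 3. So r9c9=3.
Step 26. [r5c6∈{9}] r5c6 has the single candidate 9. So r5c6=9.
Step 27. [r5c7∈{1}] r5c7's peers cover all but 1. So r5c7=1.
Step 28. [r4c2∈{1}] r4c2's peers cover all but 1. So r4c2=1.
Step 29. [r5c4∈{5}] r5c4 has the single candidate 5, so r5c4=5.
Step 30. [r6c9∈{7}] r6c9's peers cover all but 7. So r6c9=7.
Step 31. [r5c5∈{3}] only 3 remains possible at r5c5. So r5c5=3.
Step 32. [r7c1∈{8}] nothing but 8 survives at r7c1. So r7c1=8.
Step 33. [r6c5∈{6}] only 6 remains possible at r6c5 ⇒ r6c5=6.

Answer: 3 4 7 1 5 2 9 6 8 / 9 8 2 4 7 6 5 3 1 / 5 6 1 3 9 8 2 7 4 / 6 1 5 8 4 7 3 2 9 / 2 7 8 5 3 9 1 4 6 / 4 3 9 2 6 1 8 5 7 / 8 2 6 7 1 3 4 9 5 / 7 5 3 9 8 4 6 1 2 / 1 9 4 6 2 5 7 8 3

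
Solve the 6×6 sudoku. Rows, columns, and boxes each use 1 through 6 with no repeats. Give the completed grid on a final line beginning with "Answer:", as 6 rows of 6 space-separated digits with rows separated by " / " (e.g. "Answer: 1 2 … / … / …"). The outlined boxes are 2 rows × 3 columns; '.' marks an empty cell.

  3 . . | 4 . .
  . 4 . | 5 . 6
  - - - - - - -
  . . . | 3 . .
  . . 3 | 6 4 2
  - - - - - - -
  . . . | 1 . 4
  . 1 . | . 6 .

Step 1. [r4c2∈{5}] r4c2 has the single candidate 5, so r4c2=5.
Step 2. [r1c3∈{1,2,5,6}] r1c3 is the only open cell in row 1 admitting 5, so r1c3=5.
Step 3. [r1c6∈{1}] r1c6's peers cover all but 1 ⇒ r1c6=1.
Step 4. [r5c2∈{2,3,6}] across col 2, 3 lands solely at r5c2. So r5c2=3.
Step 5. [r4c1∈{1}] nothing but 1 survives at r4c1. So r4c1=1.
Step 6. [r2c1∈{2}] only 2 remains possible at r2c1 ⇒ r2c1=2.
Step 7. [r3c2∈{2,6}] r3c2 is the only open cell in col 2 admitting 2. So r3c2=2.
Step 8. [r6c4∈{2}] r6c4 has the single candidate 2 ⇒ r6c4=2.
Step 9. [r5c5∈{5}] r5c5 has the single candidate 5, so r5c5=5.
Step 10. [r6c3∈{4}] r6c3 has the single candidate 4. So r6c3=4.
Step 11. [r3c3∈{6}] only 6 remains possible at r3c3 ⇒ r3c3=6.
Step 12. [r6c1∈{5}] r6c1's peers cover all but 5, so r6c1=5.
Step 13. [r3c5∈{1}] nothing but 1 survives at r3c5, so r3c5=1.
Step 14. [r5c3∈{2}] nothing but 2 survives at r5c3. So r5c3=2.
Step 15. [r1c2∈{6}] nothing but 6 survives at r1c2. So r1c2=6.
Step 16. [r3c6∈{5}] r3c6 has the single candidate 5 ⇒ r3c6=5.
Step 17. [r6c6∈{3}] nothing but 3 survives at r6c6. So r6c6=3.
Step 18. [r3c1∈{4}] r3c1 is down to just 4, so r3c1=4.
Step 19. [r2c5∈{3}] only 3 remains possible at r2c5. So r2c5=3.
Step 20. [r5c1∈{6}] r5c1 is down to just 6 ⇒ r5c1=6.
Step 21. [r2c3∈{1}] r2c3's peers cover all but 1 ⇒ r2c3=1.
Step 22. [r1c5∈{2}] r1c5's peers cover all but 2. So r1c5=2.

Answer: 3 6 5 4 2 1 / 2 4 1 5 3 6 / 4 2 6 3 1 5 / 1 5 3 6 4 2 / 6 3 2 1 5 4 / 5 1 4 2 6 3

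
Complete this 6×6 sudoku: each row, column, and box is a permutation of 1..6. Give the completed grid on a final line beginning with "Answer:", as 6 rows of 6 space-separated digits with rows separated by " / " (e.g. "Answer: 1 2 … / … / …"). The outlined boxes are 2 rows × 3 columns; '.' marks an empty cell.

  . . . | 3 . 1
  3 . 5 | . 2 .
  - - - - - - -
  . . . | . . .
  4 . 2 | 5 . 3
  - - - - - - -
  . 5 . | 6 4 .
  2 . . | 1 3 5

Step 1. [r1c1∈{6}] nothing but 6 survives at r1c1 ⇒ r1c1=6.
Step 2. [r2c2∈{1,4}] row 2 places 1 nowhere but r2c2. So r2c2=1.
Step 3. [r4c2∈{6}] r4c2 is down to just 6 ⇒ r4c2=6.
Step 4. [r2c4∈{4}] nothing but 4 survives at r2c4 ⇒ r2c4=4.
Step 5. [r1c3∈{4}] r1c3 has the single candidate 4 ⇒ r1c3=4.
Step 6. [r5c3∈{1,3}] row 5 places 3 nowhere but r5c3 ⇒ r5c3=3.
Step 7. [r3c5∈{1,6}] r3c5 is the only open cell in col 5 admitting 6. So r3c5=6.
Step 8. [r5c6∈{2}] r5c6 has the single candidate 2. So r5c6=2.
Step 9. [r3c3∈{1}] r3c3's peers cover all but 1, so r3c3=1.
Step 10. [r3c2∈{3}] r3c2 is down to just 3, so r3c2=3.
Step 11. [r1c2∈{2}] r1c2's peers cover all but 2. So r1c2=2.
Step 12. [r3c1∈{5}] only 5 remains possible at r3c1 ⇒ r3c1=5.
Step 13. [r6c2∈{4}] only 4 remains possible at r6c2, so r6c2=4.
Step 14. [r1c5∈{5}] only 5 remains possible at r1c5, so r1c5=5.
Step 15. [r3c4∈{2}] r3c4's peers cover all but 2, so r3c4=2.
Step 16. [r5c1∈{1}] only 1 remains possible at r5c1, so r5c1=1.
Step 17. [r3c6∈{4}] only 4 remains possible at r3c6. So r3c6=4.
Step 18. [r2c6∈{6}] only 6 remains possible at r2c6, so r2c6=6.
Step 19. [r4c5∈{1}] r4c5's peers cover all but 1. So r4c5=1.
Step 20. [r6c3∈{6}] r6c3's peers cover all but 6, so r6c3=6.

Answer: 6 2 4 3 5 1 / 3 1 5 4 2 6 / 5 3 1 2 6 4 / 4 6 2 5 1 3 / 1 5 3 6 4 2 / 2 4 6 1 3 5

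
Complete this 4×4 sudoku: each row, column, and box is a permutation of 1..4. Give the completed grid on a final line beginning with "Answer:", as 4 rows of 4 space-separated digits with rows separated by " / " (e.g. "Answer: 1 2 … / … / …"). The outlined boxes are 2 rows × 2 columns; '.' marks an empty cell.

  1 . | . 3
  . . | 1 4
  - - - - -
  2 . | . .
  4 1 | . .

Step 1. [r4c3∈{2,3}] 3 has one home in row 4: r4c3, so r4c3=3.
Step 2. [r2c2∈{2,3}] row 2 places 2 nowhere but r2c2. So r2c2=2.
Step 3. [r1c2∈{4}] nothing but 4 survives at r1c2 ⇒ r1c2=4.
Step 4. [r3c2∈{3}] r3c2 is down to just 3 ⇒ r3c2=3.
Step 5. [r1c3∈{2}] nothing but 2 survives at r1c3. So r1c3=2.
Step 6. [r3c4∈{1}] r3c4's peers cover all but 1. So r3c4=1.
Step 7. [r3c3∈{4}] r3c3 is down to just 4. So r3c3=4.
Step 8. [r2c1∈{3}] only 3 remains possible at r2c1 ⇒ r2c1=3.
Step 9. [r4c4∈{2}] only 2 remains possible at r4c4 ⇒ r4c4=2.

Answer: 1 4 2 3 / 3 2 1 4 / 2 3 4 1 / 4 1 3 2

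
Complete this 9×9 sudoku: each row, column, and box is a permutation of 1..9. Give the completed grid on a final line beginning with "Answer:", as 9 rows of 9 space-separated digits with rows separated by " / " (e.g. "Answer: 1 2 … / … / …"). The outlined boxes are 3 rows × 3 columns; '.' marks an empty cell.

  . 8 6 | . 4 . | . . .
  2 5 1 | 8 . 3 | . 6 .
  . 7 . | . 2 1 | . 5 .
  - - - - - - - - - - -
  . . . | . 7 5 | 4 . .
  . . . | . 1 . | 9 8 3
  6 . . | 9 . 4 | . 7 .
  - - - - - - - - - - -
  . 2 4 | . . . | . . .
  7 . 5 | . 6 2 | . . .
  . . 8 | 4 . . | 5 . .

Step 1. [r7c7∈{1,3,6,7,8}] r7c7 is the only open cell in col 7 admitting 6, so r7c7=6.
Step 2. [r3c1∈{3,4,9}] across box 1, 4 lands solely at r3c1, so r3c1=4.
Step 3. [r2c5∈{9}] r2c5's peers cover all but 9 ⇒ r2c5=9.
Step 4. [r9c5∈{3}] only 3 remains possible at r9c5 ⇒ r9c5=3.
Step 5. [r4c4∈{2,3,6}] across col 4, 3 lands solely at r4c4. So r4c4=3.
Step 6. [r1c6∈{7}] only 7 remains possible at r1c6. So r1c6=7.
Step 7. [r8c4∈{1}] r8c4's peers cover all but 1. So r8c4=1.
Step 8. [r9c9∈{1,2,7,9}] row 9 places 7 nowhere but r9c9. So r9c9=7.
Step 9. [r9c6∈{9}] r9c6 is down to just 9 ⇒ r9c6=9.
Step 10. [r9c1∈{1}] nothing but 1 survives at r9c1. So r9c1=1.
Step 11. [r8c8∈{3,4,9}] in col 8, 4 fits only at r8c8. So r8c8=4.
Step 12. [r7c5∈{5,8}] r7c5 is the only open cell in col 5 admitting 5. So r7c5=5.
Step 13. [r5c4∈{2,6}] across col 4, 2 lands solely at r5c4 ⇒ r5c4=2.
Step 14. [r6c9∈{1,2,5}] 5 has one home in row 6: r6c9, so r6c9=5.
Step 15. [r9c8∈{2}] r9c8's peers cover all but 2. So r9c8=2.
Step 16. [r4c8∈{1}] nothing but 1 survives at r4c8, so r4c8=1.
Step 17. [r4c2∈{9}] r4c2's peers cover all but 9, so r4c2=9.
Step 18. [r8c9∈{8,9}] across row 8, 9 lands solely at r8c9. So r8c9=9.
Step 19. [r8c2∈{3}] nothing but 3 survives at r8c2 ⇒ r8c2=3.
Step 20. [r1c1∈{3,9}] in col 1, 3 fits only at r1c1, so r1c1=3.
Step 21. [r6c7∈{2}] r6c7 is down to just 2 ⇒ r6c7=2.
Step 22. [r7c9∈{1,8}] row 7 places 1 nowhere but r7c9 ⇒ r7c9=1.
Step 23. [r3c9∈{8}] nothing but 8 survives at r3c9, so r3c9=8.
Step 24. [r9c2∈{6}] nothing but 6 survives at r9c2 ⇒ r9c2=6.
Step 25. [r1c8∈{9}] only 9 remains possible at r1c8. So r1c8=9.
Step 26. [r7c6∈{8}] nothing but 8 survives at r7c6, so r7c6=8.
Step 27. [r4c9∈{6}] only 6 remains possible at r4c9 ⇒ r4c9=6.
Step 28. [r5c2∈{4}] only 4 remains possible at r5c2. So r5c2=4.
Step 29. [r5c3∈{7}] r5c3 has the single candidate 7, so r5c3=7.
Step 30. [r1c7∈{1}] only 1 remains possible at r1c7, so r1c7=1.
Step 31. [r5c1∈{5}] r5c1's peers cover all but 5, so r5c1=5.
Step 32. [r5c6∈{6}] nothing but 6 survives at r5c6. So r5c6=6.
Step 33. [r8c7∈{8}] r8c7's peers cover all but 8. So r8c7=8.
Step 34. [r4c3∈{2}] r4c3 is down to just 2. So r4c3=2.
Step 35. [r6c2∈{1}] nothing but 1 survives at r6c2. So r6c2=1.
Step 36. [r2c9∈{4}] only 4 remains possible at r2c9, so r2c9=4.
Step 37. [r3c4∈{6}] r3c4 is down to just 6, so r3c4=6.
Step 38. [r1c9∈{2}] r1c9's peers cover all but 2. So r1c9=2.
Step 39. [r7c1∈{9}] r7c1 has the single candidate 9. So r7c1=9.
Step 40. [r2c7∈{7}] only 7 remains possible at r2c7. So r2c7=7.
Step 41. [r7c8∈{3}] nothing but 3 survives at r7c8. So r7c8=3.
Step 42. [r6c3∈{3}] r6c3 is down to just 3 ⇒ r6c3=3.
Step 43. [r3c3∈{9}] r3c3 is down to just 9 ⇒ r3c3=9.
Step 44. [r7c4∈{7}] only 7 remains possible at r7c4, so r7c4=7.
Step 45. [r3c7∈{3}] only 3 remains possible at r3c7, so r3c7=3.
Step 46. [r6c5∈{8}] only 8 remains possible at r6c5. So r6c5=8.
Step 47. [r4c1∈{8}] nothing but 8 survives at r4c1. So r4c1=8.
Step 48. [r1c4∈{5}] r1c4's peers cover all but 5 ⇒ r1c4=5.

Answer: 3 8 6 5 4 7 1 9 2 / 2 5 1 8 9 3 7 6 4 / 4 7 9 6 2 1 3 5 8 / 8 9 2 3 7 5 4 1 6 / 5 4 7 2 1 6 9 8 3 / 6 1 3 9 8 4 2 7 5 / 9 2 4 7 5 8 6 3 1 / 7 3 5 1 6 2 8 4 9 / 1 6 8 4 3 9 5 2 7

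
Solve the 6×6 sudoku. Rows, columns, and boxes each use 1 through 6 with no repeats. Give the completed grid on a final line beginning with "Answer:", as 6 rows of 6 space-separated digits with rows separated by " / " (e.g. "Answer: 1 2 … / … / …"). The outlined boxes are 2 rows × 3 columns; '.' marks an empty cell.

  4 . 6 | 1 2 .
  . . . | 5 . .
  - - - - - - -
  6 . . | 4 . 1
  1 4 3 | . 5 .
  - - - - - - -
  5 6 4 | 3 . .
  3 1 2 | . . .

Step 1. [r1c6∈{3}] nothing but 3 survives at r1c6. So r1c6=3.
Step 2. [r6c4∈{6}] r6c4's peers cover all but 6 ⇒ r6c4=6.
Step 3. [r4c6∈{2,6}] in row 4, 6 fits only at r4c6, so r4c6=6.
Step 4. [r2c6∈{4}] r2c6's peers cover all but 4, so r2c6=4.
Step 5. [r3c2∈{2,5}] row 3 places 2 nowhere but r3c2 ⇒ r3c2=2.
Step 6. [r3c3∈{5}] r3c3 has the single candidate 5. So r3c3=5.
Step 7. [r5c5∈{1}] r5c5 is down to just 1, so r5c5=1.
Step 8. [r4c4∈{2}] r4c4 is down to just 2. So r4c4=2.
Step 9. [r2c5∈{6}] r2c5 has the single candidate 6, so r2c5=6.
Step 10. [r2c1∈{2}] r2c1 is down to just 2, so r2c1=2.
Step 11. [r3c5∈{3}] only 3 remains possible at r3c5. So r3c5=3.
Step 12. [r6c6∈{5}] only 5 remains possible at r6c6, so r6c6=5.
Step 13. [r2c3∈{1}] nothing but 1 survives at r2c3. So r2c3=1.
Step 14. [r6c5∈{4}] nothing but 4 survives at r6c5. So r6c5=4.
Step 15. [r2c2∈{3}] r2c2 has the single candidate 3. So r2c2=3.
Step 16. [r1c2∈{5}] r1c2 is down to just 5 ⇒ r1c2=5.
Step 17. [r5c6∈{2}] only 2 remains possible at r5c6, so r5c6=2.

Answer: 4 5 6 1 2 3 / 2 3 1 5 6 4 / 6 2 5 4 3 1 / 1 4 3 2 5 6 / 5 6 4 3 1 2 / 3 1 2 6 4 5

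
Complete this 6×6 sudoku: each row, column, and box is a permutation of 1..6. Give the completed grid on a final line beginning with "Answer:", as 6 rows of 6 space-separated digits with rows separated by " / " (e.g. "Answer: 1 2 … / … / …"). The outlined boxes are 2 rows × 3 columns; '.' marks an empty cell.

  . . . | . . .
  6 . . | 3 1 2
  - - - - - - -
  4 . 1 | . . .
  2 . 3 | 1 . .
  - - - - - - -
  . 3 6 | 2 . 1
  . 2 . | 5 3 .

Step 1. [r3c4∈{6}] only 6 remains possible at r3c4. So r3c4=6.
Step 2. [r3c2∈{5}] r3c2 is down to just 5, so r3c2=5.
Step 3. [r1c4∈{4}] r1c4 has the single candidate 4 ⇒ r1c4=4.
Step 4. [r2c3∈{4,5}] 5 has one home in row 2: r2c3, so r2c3=5.
Step 5. [r1c5∈{5,6}] across col 5, 6 lands solely at r1c5, so r1c5=6.
Step 6. [r5c5∈{4}] only 4 remains possible at r5c5. So r5c5=4.
Step 7. [r6c1∈{1}] nothing but 1 survives at r6c1 ⇒ r6c1=1.
Step 8. [r1c6∈{5}] r1c6 has the single candidate 5 ⇒ r1c6=5.
Step 9. [r1c2∈{1}] r1c2's peers cover all but 1. So r1c2=1.
Step 10. [r1c3∈{2}] r1c3's peers cover all but 2 ⇒ r1c3=2.
Step 11. [r4c5∈{5}] r4c5 has the single candidate 5 ⇒ r4c5=5.
Step 12. [r6c3∈{4}] nothing but 4 survives at r6c3. So r6c3=4.
Step 13. [r4c2∈{6}] r4c2 has the single candidate 6 ⇒ r4c2=6.
Step 14. [r4c6∈{4}] only 4 remains possible at r4c6 ⇒ r4c6=4.
Step 15. [r1c1∈{3}] nothing but 3 survives at r1c1. So r1c1=3.
Step 16. [r3c5∈{2}] r3c5 has the single candidate 2, so r3c5=2.
Step 17. [r3c6∈{3}] nothing but 3 survives at r3c6. So r3c6=3.
Step 18. [r6c6∈{6}] only 6 remains possible at r6c6. So r6c6=6.
Step 19. [r2c2∈{4}] only 4 remains possible at r2c2, so r2c2=4.
Step 20. [r5c1∈{5}] r5c1's peers cover all but 5. So r5c1=5.

Answer: 3 1 2 4 6 5 / 6 4 5 3 1 2 / 4 5 1 6 2 3 / 2 6 3 1 5 4 / 5 3 6 2 4 1 / 1 2 4 5 3 6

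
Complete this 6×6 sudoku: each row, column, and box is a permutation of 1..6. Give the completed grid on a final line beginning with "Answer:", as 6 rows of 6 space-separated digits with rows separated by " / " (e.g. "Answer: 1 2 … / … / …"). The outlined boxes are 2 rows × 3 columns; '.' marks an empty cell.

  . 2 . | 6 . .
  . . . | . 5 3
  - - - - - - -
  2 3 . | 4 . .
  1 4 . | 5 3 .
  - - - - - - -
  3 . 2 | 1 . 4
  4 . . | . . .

Step 1. [r5c5∈{6}] only 6 remains possible at r5c5 ⇒ r5c5=6.
Step 2. [r4c3∈{6}] r4c3's peers cover all but 6 ⇒ r4c3=6.
Step 3. [r6c6∈{2,5}] in col 6, 5 fits only at r6c6, so r6c6=5.
Step 4. [r1c3∈{1,3,4,5}] across row 1, 3 lands solely at r1c3. So r1c3=3.
Step 5. [r6c2∈{1,6}] row 6 places 6 nowhere but r6c2, so r6c2=6.
Step 6. [r3c5∈{1}] r3c5's peers cover all but 1 ⇒ r3c5=1.
Step 7. [r2c3∈{1,4}] in row 2, 4 fits only at r2c3 ⇒ r2c3=4.
Step 8. [r6c5∈{2}] r6c5 has the single candidate 2, so r6c5=2.
Step 9. [r2c2∈{1}] r2c2 has the single candidate 1, so r2c2=1.
Step 10. [r6c3∈{1}] nothing but 1 survives at r6c3. So r6c3=1.
Step 11. [r1c6∈{1}] r1c6 is down to just 1 ⇒ r1c6=1.
Step 12. [r3c3∈{5}] nothing but 5 survives at r3c3. So r3c3=5.
Step 13. [r2c4∈{2}] r2c4 is down to just 2. So r2c4=2.
Step 14. [r1c5∈{4}] nothing but 4 survives at r1c5, so r1c5=4.
Step 15. [r1c1∈{5}] only 5 remains possible at r1c1. So r1c1=5.
Step 16. [r3c6∈{6}] nothing but 6 survives at r3c6 ⇒ r3c6=6.
Step 17. [r4c6∈{2}] only 2 remains possible at r4c6 ⇒ r4c6=2.
Step 18. [r5c2∈{5}] r5c2's peers cover all but 5, so r5c2=5.
Step 19. [r2c1∈{6}] nothing but 6 survives at r2c1, so r2c1=6.
Step 20. [r6c4∈{3}] r6c4's peers cover all but 3. So r6c4=3.

Answer: 5 2 3 6 4 1 / 6 1 4 2 5 3 / 2 3 5 4 1 6 / 1 4 6 5 3 2 / 3 5 2 1 6 4 / 4 6 1 3 2 5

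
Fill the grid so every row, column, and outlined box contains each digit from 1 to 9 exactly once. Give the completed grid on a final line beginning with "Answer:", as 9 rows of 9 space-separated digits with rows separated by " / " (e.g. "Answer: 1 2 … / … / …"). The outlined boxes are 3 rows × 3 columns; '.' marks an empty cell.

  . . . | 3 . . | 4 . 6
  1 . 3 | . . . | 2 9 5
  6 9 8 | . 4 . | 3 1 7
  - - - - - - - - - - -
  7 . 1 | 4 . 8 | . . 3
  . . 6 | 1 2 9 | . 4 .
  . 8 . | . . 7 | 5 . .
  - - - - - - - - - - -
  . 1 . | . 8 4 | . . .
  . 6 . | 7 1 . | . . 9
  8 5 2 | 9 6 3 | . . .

Step 1. [r7c3∈{7,9}] r7c3 is the only open cell in box 7 admitting 7. So r7c3=7.
Step 2. [r7c9∈{2}] only 2 remains possible at r7c9 ⇒ r7c9=2.
Step 3. [r8c6∈{2,5}] in row 8, 2 fits only at r8c6. So r8c6=2.
Step 4. [r3c6∈{5}] r3c6 is down to just 5. So r3c6=5.
Step 5. [r8c8∈{3,5,8}] 5 has one home in row 8: r8c8. So r8c8=5.
Step 6. [r8c1∈{3,4}] r8c1 is the only open cell in row 8 admitting 3. So r8c1=3.
Step 7. [r6c1∈{2,4,9}] across col 1, 4 lands solely at r6c1, so r6c1=4.
Step 8. [r6c8∈{2,6}] across row 6, 2 lands solely at r6c8. So r6c8=2.
Step 9. [r7c7∈{6}] r7c7 is down to just 6 ⇒ r7c7=6.
Step 10. [r2c5∈{7}] r2c5's peers cover all but 7, so r2c5=7.
Step 11. [r9c7∈{1,7}] col 7 places 1 nowhere but r9c7. So r9c7=1.
Step 12. [r1c1∈{2,5}] r1c1 is the only open cell in col 1 admitting 2. So r1c1=2.
Step 13. [r8c7∈{8}] r8c7 has the single candidate 8 ⇒ r8c7=8.
Step 14. [r6c4∈{6}] r6c4 has the single candidate 6 ⇒ r6c4=6.
Step 15. [r1c8∈{8}] r1c8 is down to just 8. So r1c8=8.
Step 16. [r6c9∈{1}] r6c9 is down to just 1 ⇒ r6c9=1.
Step 17. [r2c6∈{6}] r2c6's peers cover all but 6, so r2c6=6.
Step 18. [r1c5∈{9}] r1c5's peers cover all but 9, so r1c5=9.
Step 19. [r4c5∈{5}] r4c5 is down to just 5. So r4c5=5.
Step 20. [r1c3∈{5}] only 5 remains possible at r1c3. So r1c3=5.
Step 21. [r9c8∈{7}] only 7 remains possible at r9c8, so r9c8=7.
Step 22. [r8c3∈{4}] r8c3's peers cover all but 4. So r8c3=4.
Step 23. [r3c4∈{2}] r3c4 has the single candidate 2 ⇒ r3c4=2.
Step 24. [r7c8∈{3}] r7c8 is down to just 3, so r7c8=3.
Step 25. [r4c8∈{6}] r4c8 has the single candidate 6. So r4c8=6.
Step 26. [r6c3∈{9}] r6c3 is down to just 9 ⇒ r6c3=9.
Step 27. [r7c1∈{9}] r7c1's peers cover all but 9, so r7c1=9.
Step 28. [r9c9∈{4}] r9c9's peers cover all but 4. So r9c9=4.
Step 29. [r5c1∈{5}] only 5 remains possible at r5c1. So r5c1=5.
Step 30. [r4c2∈{2}] r4c2 has the single candidate 2, so r4c2=2.
Step 31. [r7c4∈{5}] r7c4's peers cover all but 5. So r7c4=5.
Step 32. [r2c2∈{4}] r2c2 is down to just 4, so r2c2=4.
Step 33. [r5c2∈{3}] nothing but 3 survives at r5c2, so r5c2=3.
Step 34. [r5c9∈{8}] nothing but 8 survives at r5c9 ⇒ r5c9=8.
Step 35. [r1c2∈{7}] only 7 remains possible at r1c2. So r1c2=7.
Step 36. [r5c7∈{7}] only 7 remains possible at r5c7. So r5c7=7.
Step 37. [r2c4∈{8}] r2c4 has the single candidate 8 ⇒ r2c4=8.
Step 38. [r4c7∈{9}] r4c7 is down to just 9 ⇒ r4c7=9.
Step 39. [r1c6∈{1}] r1c6 is down to just 1. So r1c6=1.
Step 40. [r6c5∈{3}] r6c5 has the single candidate 3. So r6c5=3.

Answer: 2 7 5 3 9 1 4 8 6 / 1 4 3 8 7 6 2 9 5 / 6 9 8 2 4 5 3 1 7 / 7 2 1 4 5 8 9 6 3 / 5 3 6 1 2 9 7 4 8 / 4 8 9 6 3 7 5 2 1 / 9 1 7 5 8 4 6 3 2 / 3 6 4 7 1 2 8 5 9 / 8 5 2 9 6 3 1 7 4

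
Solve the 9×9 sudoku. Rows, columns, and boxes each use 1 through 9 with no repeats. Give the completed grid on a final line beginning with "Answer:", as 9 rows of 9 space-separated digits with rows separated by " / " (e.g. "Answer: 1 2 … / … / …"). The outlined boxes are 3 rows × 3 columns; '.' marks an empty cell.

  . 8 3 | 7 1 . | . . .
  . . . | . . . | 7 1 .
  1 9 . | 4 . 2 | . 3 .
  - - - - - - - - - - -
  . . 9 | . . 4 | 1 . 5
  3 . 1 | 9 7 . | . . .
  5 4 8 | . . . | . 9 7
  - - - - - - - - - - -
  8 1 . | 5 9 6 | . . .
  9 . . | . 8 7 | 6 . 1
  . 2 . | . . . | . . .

Step 1. [r4c1∈{2,6,7}] r4c1 is the only open cell in box 4 admitting 2 ⇒ r4c1=2.
Step 2. [r9c5∈{3,4}] in col 5, 4 fits only at r9c5. So r9c5=4.
Step 3. [r6c7∈{2,3}] box 6 places 3 nowhere but r6c7 ⇒ r6c7=3.
Step 4. [r5c2∈{6}] only 6 remains possible at r5c2 ⇒ r5c2=6.
Step 5. [r2c2∈{5}] r2c2 has the single candidate 5, so r2c2=5.
Step 6. [r4c8∈{6,8}] across box 6, 6 lands solely at r4c8. So r4c8=6.
Step 7. [r9c1∈{6,7}] in col 1, 7 fits only at r9c1, so r9c1=7.
Step 8. [r7c3∈{4}] r7c3's peers cover all but 4 ⇒ r7c3=4.
Step 9. [r7c7∈{2}] r7c7's peers cover all but 2. So r7c7=2.
Step 10. [r8c8∈{4,5}] r8c8 is the only open cell in row 8 admitting 4 ⇒ r8c8=4.
Step 11. [r9c3∈{5,6}] r9c3 is the only open cell in row 9 admitting 6, so r9c3=6.
Step 12. [r4c4∈{3,8}] r4c4 is the only open cell in row 4 admitting 8, so r4c4=8.
Step 13. [r2c6∈{3,8,9}] across col 6, 8 lands solely at r2c6. So r2c6=8.
Step 14. [r2c9∈{2,4,6,9}] r2c9 is the only open cell in row 2 admitting 9 ⇒ r2c9=9.
Step 15. [r9c6∈{1,3}] r9c6 is the only open cell in col 6 admitting 3 ⇒ r9c6=3.
Step 16. [r9c9∈{8}] nothing but 8 survives at r9c9. So r9c9=8.
Step 17. [r3c5∈{5,6}] across col 5, 5 lands solely at r3c5, so r3c5=5.
Step 18. [r2c1∈{4,6}] r2c1 is the only open cell in row 2 admitting 4. So r2c1=4.
Step 19. [r6c5∈{2,6}] in col 5, 2 fits only at r6c5, so r6c5=2.
Step 20. [r6c4∈{1,6}] 6 has one home in row 6: r6c4 ⇒ r6c4=6.
Step 21. [r9c8∈{5}] only 5 remains possible at r9c8, so r9c8=5.
Step 22. [r1c8∈{2}] nothing but 2 survives at r1c8, so r1c8=2.
Step 23. [r1c7∈{4,5}] r1c7 is the only open cell in row 1 admitting 5 ⇒ r1c7=5.
Step 24. [r1c9∈{4,6}] 4 has one home in row 1: r1c9. So r1c9=4.
Step 25. [r4c5∈{3}] nothing but 3 survives at r4c5, so r4c5=3.
Step 26. [r5c7∈{4,8}] across row 5, 4 lands solely at r5c7 ⇒ r5c7=4.
Step 27. [r9c7∈{9}] nothing but 9 survives at r9c7, so r9c7=9.
Step 28. [r5c9∈{2}] r5c9's peers cover all but 2 ⇒ r5c9=2.
Step 29. [r3c7∈{8}] nothing but 8 survives at r3c7. So r3c7=8.
Step 30. [r8c4∈{2}] r8c4's peers cover all but 2. So r8c4=2.
Step 31. [r5c6∈{5}] r5c6's peers cover all but 5, so r5c6=5.
Step 32. [r1c6∈{9}] r1c6's peers cover all but 9, so r1c6=9.
Step 33. [r9c4∈{1}] only 1 remains possible at r9c4. So r9c4=1.
Step 34. [r6c6∈{1}] only 1 remains possible at r6c6, so r6c6=1.
Step 35. [r8c3∈{5}] nothing but 5 survives at r8c3. So r8c3=5.
Step 36. [r2c3∈{2}] r2c3's peers cover all but 2. So r2c3=2.
Step 37. [r2c5∈{6}] only 6 remains possible at r2c5 ⇒ r2c5=6.
Step 38. [r3c9∈{6}] r3c9 is down to just 6, so r3c9=6.
Step 39. [r4c2∈{7}] r4c2's peers cover all but 7. So r4c2=7.
Step 40. [r8c2∈{3}] only 3 remains possible at r8c2. So r8c2=3.
Step 41. [r3c3∈{7}] nothing but 7 survives at r3c3. So r3c3=7.
Step 42. [r7c8∈{7}] nothing but 7 survives at r7c8. So r7c8=7.
Step 43. [r5c8∈{8}] r5c8 is down to just 8. So r5c8=8.
Step 44. [r1c1∈{6}] nothing but 6 survives at r1c1, so r1c1=6.
Step 45. [r2c4∈{3}] r2c4 has the single candidate 3 ⇒ r2c4=3.
Step 46. [r7c9∈{3}] nothing but 3 survives at r7c9, so r7c9=3.

Answer: 6 8 3 7 1 9 5 2 4 / 4 5 2 3 6 8 7 1 9 / 1 9 7 4 5 2 8 3 6 / 2 7 9 8 3 4 1 6 5 / 3 6 1 9 7 5 4 8 2 / 5 4 8 6 2 1 3 9 7 / 8 1 4 5 9 6 2 7 3 / 9 3 5 2 8 7 6 4 1 / 7 2 6 1 4 3 9 5 8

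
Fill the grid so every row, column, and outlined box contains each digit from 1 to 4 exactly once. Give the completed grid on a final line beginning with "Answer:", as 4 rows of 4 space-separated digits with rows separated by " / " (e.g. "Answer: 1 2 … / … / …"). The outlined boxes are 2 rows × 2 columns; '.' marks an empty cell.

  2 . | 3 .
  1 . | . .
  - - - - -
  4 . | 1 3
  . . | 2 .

Step 1. [r2c3∈{4}] only 4 remains possible at r2c3 ⇒ r2c3=4.
Step 2. [r4c2∈{1,3}] across row 4, 1 lands solely at r4c2 ⇒ r4c2=1.
Step 3. [r1c2∈{4}] only 4 remains possible at r1c2, so r1c2=4.
Step 4. [r3c2∈{2}] nothing but 2 survives at r3c2. So r3c2=2.
Step 5. [r2c4∈{2}] nothing but 2 survives at r2c4 ⇒ r2c4=2.
Step 6. [r2c2∈{3}] r2c2 is down to just 3. So r2c2=3.
Step 7. [r1c4∈{1}] nothing but 1 survives at r1c4 ⇒ r1c4=1.
Step 8. [r4c4∈{4}] only 4 remains possible at r4c4, so r4c4=4.
Step 9. [r4c1∈{3}] r4c1 is down to just 3 ⇒ r4c1=3.

Answer: 2 4 3 1 / 1 3 4 2 / 4 2 1 3 / 3 1 2 4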